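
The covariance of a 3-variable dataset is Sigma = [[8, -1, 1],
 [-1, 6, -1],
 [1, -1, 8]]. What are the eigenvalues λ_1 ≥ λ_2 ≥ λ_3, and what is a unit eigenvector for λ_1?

Step 1 — characteristic polynomial p(λ) = det(λI - Sigma) = λ³ - tr·λ² + c_1·λ - det, where tr = trace, c_1 = sum of the principal 2×2 minors, det = det(Sigma):
  tr = 8 + 6 + 8 = 22,
  c_1 = (8·6 - (-1)²) + (8·8 - (1)²) + (6·8 - (-1)²) = 47 + 63 + 47 = 157,
  det = 8·(6·8 - (-1)²) - (-1)·((-1)·8 - (-1)·(1)) + (1)·((-1)·(-1) - 6·(1)) = 8·(47) - (-1)·(-7) + (1)·(-5) = 364.
  So p(λ) = λ³ - 22λ² + 157λ - 364.
Step 2 — look for an integer root (rational root theorem: any rational root is an integer divisor of 364). Testing λ = 7:
  p(7) = 343 - 1078 + 1099 - 364 = 0  ✓
  Dividing out (λ - 7): p(λ) = (λ - 7)(λ² - 15λ + 52).
Step 3 — remaining eigenvalues from the quadratic λ² - 15λ + 52 = 0:
  Δ = 15² - 4·52 = 225 - 208 = 17,  λ = (15 ± √17)/2 = (15 ± 4.1231)/2 ≈ 9.5616 or 5.4384.
  Sorted: λ_1 = 9.5616,  λ_2 = 7,  λ_3 = 5.4384  (check: sum = 22 = tr ✓).

Step 4 — unit eigenvector for λ_1 ≈ 9.5616: v spans the null space of (Sigma - λ_1 I), whose rows are
  r_1 = (-1.5616, -1, 1),  r_2 = (-1, -3.5616, -1),  r_3 = (1, -1, -1.5616).
  v is orthogonal to every row, so take v ∝ r_1 × r_2 = ((-1)·(-1) - (1)·(-3.5616), (1)·(-1) - (-1.5616)·(-1), (-1.5616)·(-3.5616) - (-1)·(-1)) ≈ (4.5616, -2.5616, 4.5616).
  Let u = (4.5616, -2.5616, 4.5616).
  ||u|| = √((4.5616)² + (-2.5616)² + (4.5616)²) = √(48.1771) ≈ 6.941,  v_1 = u/||u|| ≈ (0.6572, -0.369, 0.6572) (||v_1|| = 1).

λ_1 = 9.5616,  λ_2 = 7,  λ_3 = 5.4384;  v_1 ≈ (0.6572, -0.369, 0.6572)


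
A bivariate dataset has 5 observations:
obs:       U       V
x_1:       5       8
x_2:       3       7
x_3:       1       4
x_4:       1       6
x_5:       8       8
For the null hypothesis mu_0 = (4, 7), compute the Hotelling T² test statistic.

Step 1 — sample mean vector:
  mean(U) = (5 + 3 + 1 + 1 + 8) / 5 = 18/5 = 3.6
  mean(V) = (8 + 7 + 4 + 6 + 8) / 5 = 33/5 = 6.6
  x̄ = (3.6, 6.6),  deviation x̄ - mu_0 = (3.6, 6.6) - (4, 7) = (-0.4, -0.4).

Step 2 — sample covariance matrix, S[i,j] = (1/(n-1)) · Σ_k (x_{k,i} - mean_i) · (x_{k,j} - mean_j), divisor n-1 = 4:
  S[U,U] = ((1.4)·(1.4) + (-0.6)·(-0.6) + (-2.6)·(-2.6) + (-2.6)·(-2.6) + (4.4)·(4.4)) / 4 = 35.2/4 = 8.8
  S[U,V] = ((1.4)·(1.4) + (-0.6)·(0.4) + (-2.6)·(-2.6) + (-2.6)·(-0.6) + (4.4)·(1.4)) / 4 = 16.2/4 = 4.05
  S[V,V] = ((1.4)·(1.4) + (0.4)·(0.4) + (-2.6)·(-2.6) + (-0.6)·(-0.6) + (1.4)·(1.4)) / 4 = 11.2/4 = 2.8
  S = [[8.8, 4.05],
 [4.05, 2.8]].

Step 3 — invert S. det(S) = 8.8·2.8 - (4.05)² = 8.2375.
  S^{-1} = (1/det) · [[d, -b], [-b, a]] = [[0.3399, -0.4917],
 [-0.4917, 1.0683]].

Step 4 — quadratic form (x̄ - mu_0)^T · S^{-1} · (x̄ - mu_0):
  S^{-1} · (x̄ - mu_0) = (0.0607, -0.2307),
  (x̄ - mu_0)^T · [...] = (-0.4)·(0.0607) + (-0.4)·(-0.2307) = 0.068.

Step 5 — scale by n: T² = 5 · 0.068 = 0.3399.

T² ≈ 0.3399


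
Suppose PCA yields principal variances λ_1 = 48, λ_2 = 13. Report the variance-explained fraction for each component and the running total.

Step 1 — total variance = trace(Sigma) = Σ λ_i = 48 + 13 = 61.

Step 2 — fraction explained by component i = λ_i / Σ λ:
  PC1: 48/61 = 0.7869
  PC2: 13/61 = 0.2131

Step 3 — cumulative fraction after k components = (λ_1 + ... + λ_k) / Σ λ:
  k = 1: 48/61 = 0.7869
  k = 2: (48 + 13)/61 = 61/61 = 1

Summary (fraction, with percent):

explained: PC1 0.7869 (78.69%), PC2 0.2131 (21.31%);  cumulative: 0.7869, 1


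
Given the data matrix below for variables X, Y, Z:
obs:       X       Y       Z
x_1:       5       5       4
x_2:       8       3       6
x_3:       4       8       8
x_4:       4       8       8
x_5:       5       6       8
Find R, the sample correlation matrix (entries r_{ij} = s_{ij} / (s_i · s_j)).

Step 1 — column means:
  mean(X) = (5 + 8 + 4 + 4 + 5) / 5 = 26/5 = 5.2
  mean(Y) = (5 + 3 + 8 + 8 + 6) / 5 = 30/5 = 6
  mean(Z) = (4 + 6 + 8 + 8 + 8) / 5 = 34/5 = 6.8

Step 2 — sample variances and covariances s[i,j] = (1/(n-1)) · Σ_k (x_{k,i} - mean_i) · (x_{k,j} - mean_j), with n-1 = 4:
  s[X,X] = ((-0.2)·(-0.2) + (2.8)·(2.8) + (-1.2)·(-1.2) + (-1.2)·(-1.2) + (-0.2)·(-0.2)) / 4 = 10.8/4 = 2.7
  s[X,Y] = ((-0.2)·(-1) + (2.8)·(-3) + (-1.2)·(2) + (-1.2)·(2) + (-0.2)·(0)) / 4 = -13/4 = -3.25
  s[X,Z] = ((-0.2)·(-2.8) + (2.8)·(-0.8) + (-1.2)·(1.2) + (-1.2)·(1.2) + (-0.2)·(1.2)) / 4 = -4.8/4 = -1.2
  s[Y,Y] = ((-1)·(-1) + (-3)·(-3) + (2)·(2) + (2)·(2) + (0)·(0)) / 4 = 18/4 = 4.5
  s[Y,Z] = ((-1)·(-2.8) + (-3)·(-0.8) + (2)·(1.2) + (2)·(1.2) + (0)·(1.2)) / 4 = 10/4 = 2.5
  s[Z,Z] = ((-2.8)·(-2.8) + (-0.8)·(-0.8) + (1.2)·(1.2) + (1.2)·(1.2) + (1.2)·(1.2)) / 4 = 12.8/4 = 3.2
  Sample standard deviations s_i = √(s[i,i]):
  s(X) = √(2.7) = 1.6432
  s(Y) = √(4.5) = 2.1213
  s(Z) = √(3.2) = 1.7889

Step 3 — r_{ij} = s_{ij} / (s_i · s_j):
  r[X,X] = 1 (diagonal).
  r[X,Y] = -3.25 / (1.6432 · 2.1213) = -3.25 / 3.4857 = -0.9324
  r[X,Z] = -1.2 / (1.6432 · 1.7889) = -1.2 / 2.9394 = -0.4082
  r[Y,Y] = 1 (diagonal).
  r[Y,Z] = 2.5 / (2.1213 · 1.7889) = 2.5 / 3.7947 = 0.6588
  r[Z,Z] = 1 (diagonal).

R is symmetric with unit diagonal. Assembling:

R = [[1, -0.9324, -0.4082],
 [-0.9324, 1, 0.6588],
 [-0.4082, 0.6588, 1]]


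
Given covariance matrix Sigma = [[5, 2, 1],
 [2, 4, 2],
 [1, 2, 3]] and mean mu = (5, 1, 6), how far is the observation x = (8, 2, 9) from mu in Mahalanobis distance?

Step 1 — centre the observation: (x - mu) = (3, 1, 3).

Step 2 — invert Sigma (cofactor / det for 3×3, or solve directly):
  Sigma^{-1} = [[0.25, -0.125, 0],
 [-0.125, 0.4375, -0.25],
 [0, -0.25, 0.5]].

Step 3 — form the quadratic (x - mu)^T · Sigma^{-1} · (x - mu):
  Sigma^{-1} · (x - mu) = (0.625, -0.6875, 1.25).
  (x - mu)^T · [Sigma^{-1} · (x - mu)] = (3)·(0.625) + (1)·(-0.6875) + (3)·(1.25) = 4.9375.

Step 4 — take square root: d = √(4.9375) ≈ 2.222.

d(x, mu) = √(4.9375) ≈ 2.222


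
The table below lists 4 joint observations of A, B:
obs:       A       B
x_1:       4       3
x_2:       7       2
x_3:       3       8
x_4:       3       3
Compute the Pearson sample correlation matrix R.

Step 1 — column means:
  mean(A) = (4 + 7 + 3 + 3) / 4 = 17/4 = 4.25
  mean(B) = (3 + 2 + 8 + 3) / 4 = 16/4 = 4

Step 2 — sample variances and covariances s[i,j] = (1/(n-1)) · Σ_k (x_{k,i} - mean_i) · (x_{k,j} - mean_j), with n-1 = 3:
  s[A,A] = ((-0.25)·(-0.25) + (2.75)·(2.75) + (-1.25)·(-1.25) + (-1.25)·(-1.25)) / 3 = 10.75/3 = 3.5833
  s[A,B] = ((-0.25)·(-1) + (2.75)·(-2) + (-1.25)·(4) + (-1.25)·(-1)) / 3 = -9/3 = -3
  s[B,B] = ((-1)·(-1) + (-2)·(-2) + (4)·(4) + (-1)·(-1)) / 3 = 22/3 = 7.3333
  Sample standard deviations s_i = √(s[i,i]):
  s(A) = √(3.5833) = 1.893
  s(B) = √(7.3333) = 2.708

Step 3 — r_{ij} = s_{ij} / (s_i · s_j):
  r[A,A] = 1 (diagonal).
  r[A,B] = -3 / (1.893 · 2.708) = -3 / 5.1262 = -0.5852
  r[B,B] = 1 (diagonal).

R is symmetric with unit diagonal. Assembling:

R = [[1, -0.5852],
 [-0.5852, 1]]


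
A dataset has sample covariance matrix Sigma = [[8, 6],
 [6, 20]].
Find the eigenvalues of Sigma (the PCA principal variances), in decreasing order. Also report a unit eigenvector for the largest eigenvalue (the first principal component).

Step 1 — characteristic polynomial of 2×2 Sigma:
  det(Sigma - λI) = λ² - trace · λ + det = 0.
  trace = 8 + 20 = 28, det = 8·20 - (6)² = 124.
Step 2 — discriminant:
  Δ = trace² - 4·det = 784 - 496 = 288.
Step 3 — eigenvalues:
  λ = (trace ± √Δ)/2 = (28 ± 16.9706)/2,
  λ_1 = 22.4853,  λ_2 = 5.5147.

Step 4 — unit eigenvector for λ_1: solve (Sigma - λ_1 I)v = 0. First row:
  (8 - 22.4853)·v_x + (6)·v_y = 0, i.e. (-14.4853)·v_x + (6)·v_y = 0,
  so v ∝ (b, λ_1 - a) = (6, 14.4853) = u.
  ||u|| = √((6)² + (14.4853)²) = √(245.8234) ≈ 15.6788,
  v_1 = u/||u|| ≈ (0.3827, 0.9239) (||v_1|| = 1).

λ_1 = 22.4853,  λ_2 = 5.5147;  v_1 ≈ (0.3827, 0.9239)


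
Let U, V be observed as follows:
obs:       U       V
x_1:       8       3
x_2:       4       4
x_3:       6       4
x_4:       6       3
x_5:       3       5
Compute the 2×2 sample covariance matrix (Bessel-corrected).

Step 1 — column means:
  mean(U) = (8 + 4 + 6 + 6 + 3) / 5 = 27/5 = 5.4
  mean(V) = (3 + 4 + 4 + 3 + 5) / 5 = 19/5 = 3.8

Step 2 — sample covariance S[i,j] = (1/(n-1)) · Σ_k (x_{k,i} - mean_i) · (x_{k,j} - mean_j), with n-1 = 4.
  S[U,U] = ((2.6)·(2.6) + (-1.4)·(-1.4) + (0.6)·(0.6) + (0.6)·(0.6) + (-2.4)·(-2.4)) / 4 = 15.2/4 = 3.8
  S[U,V] = ((2.6)·(-0.8) + (-1.4)·(0.2) + (0.6)·(0.2) + (0.6)·(-0.8) + (-2.4)·(1.2)) / 4 = -5.6/4 = -1.4
  S[V,V] = ((-0.8)·(-0.8) + (0.2)·(0.2) + (0.2)·(0.2) + (-0.8)·(-0.8) + (1.2)·(1.2)) / 4 = 2.8/4 = 0.7

S is symmetric (S[j,i] = S[i,j]). Assembling:

S = [[3.8, -1.4],
 [-1.4, 0.7]]


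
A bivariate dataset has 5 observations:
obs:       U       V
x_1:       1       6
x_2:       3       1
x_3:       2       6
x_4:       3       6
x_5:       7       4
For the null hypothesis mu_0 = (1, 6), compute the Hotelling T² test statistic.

Step 1 — sample mean vector:
  mean(U) = (1 + 3 + 2 + 3 + 7) / 5 = 16/5 = 3.2
  mean(V) = (6 + 1 + 6 + 6 + 4) / 5 = 23/5 = 4.6
  x̄ = (3.2, 4.6),  deviation x̄ - mu_0 = (3.2, 4.6) - (1, 6) = (2.2, -1.4).

Step 2 — sample covariance matrix, S[i,j] = (1/(n-1)) · Σ_k (x_{k,i} - mean_i) · (x_{k,j} - mean_j), divisor n-1 = 4:
  S[U,U] = ((-2.2)·(-2.2) + (-0.2)·(-0.2) + (-1.2)·(-1.2) + (-0.2)·(-0.2) + (3.8)·(3.8)) / 4 = 20.8/4 = 5.2
  S[U,V] = ((-2.2)·(1.4) + (-0.2)·(-3.6) + (-1.2)·(1.4) + (-0.2)·(1.4) + (3.8)·(-0.6)) / 4 = -6.6/4 = -1.65
  S[V,V] = ((1.4)·(1.4) + (-3.6)·(-3.6) + (1.4)·(1.4) + (1.4)·(1.4) + (-0.6)·(-0.6)) / 4 = 19.2/4 = 4.8
  S = [[5.2, -1.65],
 [-1.65, 4.8]].

Step 3 — invert S. det(S) = 5.2·4.8 - (-1.65)² = 22.2375.
  S^{-1} = (1/det) · [[d, -b], [-b, a]] = [[0.2159, 0.0742],
 [0.0742, 0.2338]].

Step 4 — quadratic form (x̄ - mu_0)^T · S^{-1} · (x̄ - mu_0):
  S^{-1} · (x̄ - mu_0) = (0.371, -0.1641),
  (x̄ - mu_0)^T · [...] = (2.2)·(0.371) + (-1.4)·(-0.1641) = 1.046.

Step 5 — scale by n: T² = 5 · 1.046 = 5.2299.

T² ≈ 5.2299


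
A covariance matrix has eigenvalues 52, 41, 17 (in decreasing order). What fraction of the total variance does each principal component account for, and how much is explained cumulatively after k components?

Step 1 — total variance = trace(Sigma) = Σ λ_i = 52 + 41 + 17 = 110.

Step 2 — fraction explained by component i = λ_i / Σ λ:
  PC1: 52/110 = 0.4727
  PC2: 41/110 = 0.3727
  PC3: 17/110 = 0.1545

Step 3 — cumulative fraction after k components = (λ_1 + ... + λ_k) / Σ λ:
  k = 1: 52/110 = 0.4727
  k = 2: (52 + 41)/110 = 93/110 = 0.8455
  k = 3: (52 + 41 + 17)/110 = 110/110 = 1

Summary (fraction, with percent):

explained: PC1 0.4727 (47.27%), PC2 0.3727 (37.27%), PC3 0.1545 (15.45%);  cumulative: 0.4727, 0.8455, 1


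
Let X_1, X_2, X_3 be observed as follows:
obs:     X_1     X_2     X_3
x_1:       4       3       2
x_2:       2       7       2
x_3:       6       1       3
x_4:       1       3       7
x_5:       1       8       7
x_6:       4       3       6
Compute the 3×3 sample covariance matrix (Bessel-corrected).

Step 1 — column means:
  mean(X_1) = (4 + 2 + 6 + 1 + 1 + 4) / 6 = 18/6 = 3
  mean(X_2) = (3 + 7 + 1 + 3 + 8 + 3) / 6 = 25/6 = 4.1667
  mean(X_3) = (2 + 2 + 3 + 7 + 7 + 6) / 6 = 27/6 = 4.5

Step 2 — sample covariance S[i,j] = (1/(n-1)) · Σ_k (x_{k,i} - mean_i) · (x_{k,j} - mean_j), with n-1 = 5.
  S[X_1,X_1] = ((1)·(1) + (-1)·(-1) + (3)·(3) + (-2)·(-2) + (-2)·(-2) + (1)·(1)) / 5 = 20/5 = 4
  S[X_1,X_2] = ((1)·(-1.1667) + (-1)·(2.8333) + (3)·(-3.1667) + (-2)·(-1.1667) + (-2)·(3.8333) + (1)·(-1.1667)) / 5 = -20/5 = -4
  S[X_1,X_3] = ((1)·(-2.5) + (-1)·(-2.5) + (3)·(-1.5) + (-2)·(2.5) + (-2)·(2.5) + (1)·(1.5)) / 5 = -13/5 = -2.6
  S[X_2,X_2] = ((-1.1667)·(-1.1667) + (2.8333)·(2.8333) + (-3.1667)·(-3.1667) + (-1.1667)·(-1.1667) + (3.8333)·(3.8333) + (-1.1667)·(-1.1667)) / 5 = 36.8333/5 = 7.3667
  S[X_2,X_3] = ((-1.1667)·(-2.5) + (2.8333)·(-2.5) + (-3.1667)·(-1.5) + (-1.1667)·(2.5) + (3.8333)·(2.5) + (-1.1667)·(1.5)) / 5 = 5.5/5 = 1.1
  S[X_3,X_3] = ((-2.5)·(-2.5) + (-2.5)·(-2.5) + (-1.5)·(-1.5) + (2.5)·(2.5) + (2.5)·(2.5) + (1.5)·(1.5)) / 5 = 29.5/5 = 5.9

S is symmetric (S[j,i] = S[i,j]). Assembling:

S = [[4, -4, -2.6],
 [-4, 7.3667, 1.1],
 [-2.6, 1.1, 5.9]]


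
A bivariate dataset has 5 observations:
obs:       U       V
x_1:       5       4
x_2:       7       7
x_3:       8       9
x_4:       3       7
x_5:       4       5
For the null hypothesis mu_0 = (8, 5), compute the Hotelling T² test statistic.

Step 1 — sample mean vector:
  mean(U) = (5 + 7 + 8 + 3 + 4) / 5 = 27/5 = 5.4
  mean(V) = (4 + 7 + 9 + 7 + 5) / 5 = 32/5 = 6.4
  x̄ = (5.4, 6.4),  deviation x̄ - mu_0 = (5.4, 6.4) - (8, 5) = (-2.6, 1.4).

Step 2 — sample covariance matrix, S[i,j] = (1/(n-1)) · Σ_k (x_{k,i} - mean_i) · (x_{k,j} - mean_j), divisor n-1 = 4:
  S[U,U] = ((-0.4)·(-0.4) + (1.6)·(1.6) + (2.6)·(2.6) + (-2.4)·(-2.4) + (-1.4)·(-1.4)) / 4 = 17.2/4 = 4.3
  S[U,V] = ((-0.4)·(-2.4) + (1.6)·(0.6) + (2.6)·(2.6) + (-2.4)·(0.6) + (-1.4)·(-1.4)) / 4 = 9.2/4 = 2.3
  S[V,V] = ((-2.4)·(-2.4) + (0.6)·(0.6) + (2.6)·(2.6) + (0.6)·(0.6) + (-1.4)·(-1.4)) / 4 = 15.2/4 = 3.8
  S = [[4.3, 2.3],
 [2.3, 3.8]].

Step 3 — invert S. det(S) = 4.3·3.8 - (2.3)² = 11.05.
  S^{-1} = (1/det) · [[d, -b], [-b, a]] = [[0.3439, -0.2081],
 [-0.2081, 0.3891]].

Step 4 — quadratic form (x̄ - mu_0)^T · S^{-1} · (x̄ - mu_0):
  S^{-1} · (x̄ - mu_0) = (-1.1855, 1.086),
  (x̄ - mu_0)^T · [...] = (-2.6)·(-1.1855) + (1.4)·(1.086) = 4.6027.

Step 5 — scale by n: T² = 5 · 4.6027 = 23.0136.

T² ≈ 23.0136


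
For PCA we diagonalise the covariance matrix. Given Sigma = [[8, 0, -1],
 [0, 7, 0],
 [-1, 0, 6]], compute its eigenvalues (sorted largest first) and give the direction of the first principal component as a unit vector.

Step 1 — characteristic polynomial p(λ) = det(λI - Sigma) = λ³ - tr·λ² + c_1·λ - det, where tr = trace, c_1 = sum of the principal 2×2 minors, det = det(Sigma):
  tr = 8 + 7 + 6 = 21,
  c_1 = (8·7 - (0)²) + (8·6 - (-1)²) + (7·6 - (0)²) = 56 + 47 + 42 = 145,
  det = 8·(7·6 - (0)²) - (0)·((0)·6 - (0)·(-1)) + (-1)·((0)·(0) - 7·(-1)) = 8·(42) - (0)·(0) + (-1)·(7) = 329.
  So p(λ) = λ³ - 21λ² + 145λ - 329.
Step 2 — look for an integer root (rational root theorem: any rational root is an integer divisor of 329). Testing λ = 7:
  p(7) = 343 - 1029 + 1015 - 329 = 0  ✓
  Dividing out (λ - 7): p(λ) = (λ - 7)(λ² - 14λ + 47).
Step 3 — remaining eigenvalues from the quadratic λ² - 14λ + 47 = 0:
  Δ = 14² - 4·47 = 196 - 188 = 8,  λ = (14 ± √8)/2 = (14 ± 2.8284)/2 ≈ 8.4142 or 5.5858.
  Sorted: λ_1 = 8.4142,  λ_2 = 7,  λ_3 = 5.5858  (check: sum = 21 = tr ✓).

Step 4 — unit eigenvector for λ_1 ≈ 8.4142: v spans the null space of (Sigma - λ_1 I), whose rows are
  r_1 = (-0.4142, 0, -1),  r_2 = (0, -1.4142, 0),  r_3 = (-1, 0, -2.4142).
  v is orthogonal to every row, so take v ∝ r_1 × r_2 = ((0)·(0) - (-1)·(-1.4142), (-1)·(0) - (-0.4142)·(0), (-0.4142)·(-1.4142) - (0)·(0)) ≈ (-1.4142, 0, 0.5858).
  Rescale (multiply by -1 so the first nonzero entry is positive): u = (1.4142, 0, -0.5858).
  ||u|| = √((1.4142)² + (0)² + (-0.5858)²) = √(2.3431) ≈ 1.5307,  v_1 = u/||u|| ≈ (0.9239, 0, -0.3827) (||v_1|| = 1).

λ_1 = 8.4142,  λ_2 = 7,  λ_3 = 5.5858;  v_1 ≈ (0.9239, 0, -0.3827)


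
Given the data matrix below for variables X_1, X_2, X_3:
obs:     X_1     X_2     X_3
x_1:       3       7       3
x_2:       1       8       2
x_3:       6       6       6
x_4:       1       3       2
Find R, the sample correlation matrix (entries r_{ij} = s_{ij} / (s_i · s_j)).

Step 1 — column means:
  mean(X_1) = (3 + 1 + 6 + 1) / 4 = 11/4 = 2.75
  mean(X_2) = (7 + 8 + 6 + 3) / 4 = 24/4 = 6
  mean(X_3) = (3 + 2 + 6 + 2) / 4 = 13/4 = 3.25

Step 2 — sample variances and covariances s[i,j] = (1/(n-1)) · Σ_k (x_{k,i} - mean_i) · (x_{k,j} - mean_j), with n-1 = 3:
  s[X_1,X_1] = ((0.25)·(0.25) + (-1.75)·(-1.75) + (3.25)·(3.25) + (-1.75)·(-1.75)) / 3 = 16.75/3 = 5.5833
  s[X_1,X_2] = ((0.25)·(1) + (-1.75)·(2) + (3.25)·(0) + (-1.75)·(-3)) / 3 = 2/3 = 0.6667
  s[X_1,X_3] = ((0.25)·(-0.25) + (-1.75)·(-1.25) + (3.25)·(2.75) + (-1.75)·(-1.25)) / 3 = 13.25/3 = 4.4167
  s[X_2,X_2] = ((1)·(1) + (2)·(2) + (0)·(0) + (-3)·(-3)) / 3 = 14/3 = 4.6667
  s[X_2,X_3] = ((1)·(-0.25) + (2)·(-1.25) + (0)·(2.75) + (-3)·(-1.25)) / 3 = 1/3 = 0.3333
  s[X_3,X_3] = ((-0.25)·(-0.25) + (-1.25)·(-1.25) + (2.75)·(2.75) + (-1.25)·(-1.25)) / 3 = 10.75/3 = 3.5833
  Sample standard deviations s_i = √(s[i,i]):
  s(X_1) = √(5.5833) = 2.3629
  s(X_2) = √(4.6667) = 2.1602
  s(X_3) = √(3.5833) = 1.893

Step 3 — r_{ij} = s_{ij} / (s_i · s_j):
  r[X_1,X_1] = 1 (diagonal).
  r[X_1,X_2] = 0.6667 / (2.3629 · 2.1602) = 0.6667 / 5.1045 = 0.1306
  r[X_1,X_3] = 4.4167 / (2.3629 · 1.893) = 4.4167 / 4.4729 = 0.9874
  r[X_2,X_2] = 1 (diagonal).
  r[X_2,X_3] = 0.3333 / (2.1602 · 1.893) = 0.3333 / 4.0893 = 0.0815
  r[X_3,X_3] = 1 (diagonal).

R is symmetric with unit diagonal. Assembling:

R = [[1, 0.1306, 0.9874],
 [0.1306, 1, 0.0815],
 [0.9874, 0.0815, 1]]


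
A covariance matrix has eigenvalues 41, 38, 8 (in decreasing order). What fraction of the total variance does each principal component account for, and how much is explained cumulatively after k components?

Step 1 — total variance = trace(Sigma) = Σ λ_i = 41 + 38 + 8 = 87.

Step 2 — fraction explained by component i = λ_i / Σ λ:
  PC1: 41/87 = 0.4713
  PC2: 38/87 = 0.4368
  PC3: 8/87 = 0.092

Step 3 — cumulative fraction after k components = (λ_1 + ... + λ_k) / Σ λ:
  k = 1: 41/87 = 0.4713
  k = 2: (41 + 38)/87 = 79/87 = 0.908
  k = 3: (41 + 38 + 8)/87 = 87/87 = 1

Summary (fraction, with percent):

explained: PC1 0.4713 (47.13%), PC2 0.4368 (43.68%), PC3 0.092 (9.2%);  cumulative: 0.4713, 0.908, 1


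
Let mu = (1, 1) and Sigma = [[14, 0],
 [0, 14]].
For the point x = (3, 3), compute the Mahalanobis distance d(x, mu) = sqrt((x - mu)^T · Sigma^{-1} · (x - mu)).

Step 1 — centre the observation: (x - mu) = (2, 2).

Step 2 — invert Sigma. det(Sigma) = 14·14 - (0)² = 196.
  Sigma^{-1} = (1/det) · [[d, -b], [-b, a]] = [[0.0714, 0],
 [0, 0.0714]].

Step 3 — form the quadratic (x - mu)^T · Sigma^{-1} · (x - mu):
  Sigma^{-1} · (x - mu) = (0.1429, 0.1429).
  (x - mu)^T · [Sigma^{-1} · (x - mu)] = (2)·(0.1429) + (2)·(0.1429) = 0.5714.

Step 4 — take square root: d = √(0.5714) ≈ 0.7559.

d(x, mu) = √(0.5714) ≈ 0.7559


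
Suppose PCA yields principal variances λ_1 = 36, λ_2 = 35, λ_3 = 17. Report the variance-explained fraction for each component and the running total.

Step 1 — total variance = trace(Sigma) = Σ λ_i = 36 + 35 + 17 = 88.

Step 2 — fraction explained by component i = λ_i / Σ λ:
  PC1: 36/88 = 0.4091
  PC2: 35/88 = 0.3977
  PC3: 17/88 = 0.1932

Step 3 — cumulative fraction after k components = (λ_1 + ... + λ_k) / Σ λ:
  k = 1: 36/88 = 0.4091
  k = 2: (36 + 35)/88 = 71/88 = 0.8068
  k = 3: (36 + 35 + 17)/88 = 88/88 = 1

Summary (fraction, with percent):

explained: PC1 0.4091 (40.91%), PC2 0.3977 (39.77%), PC3 0.1932 (19.32%);  cumulative: 0.4091, 0.8068, 1


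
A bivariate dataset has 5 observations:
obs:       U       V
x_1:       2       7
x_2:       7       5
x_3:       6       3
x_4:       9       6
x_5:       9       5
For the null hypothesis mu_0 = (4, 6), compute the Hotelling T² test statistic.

Step 1 — sample mean vector:
  mean(U) = (2 + 7 + 6 + 9 + 9) / 5 = 33/5 = 6.6
  mean(V) = (7 + 5 + 3 + 6 + 5) / 5 = 26/5 = 5.2
  x̄ = (6.6, 5.2),  deviation x̄ - mu_0 = (6.6, 5.2) - (4, 6) = (2.6, -0.8).

Step 2 — sample covariance matrix, S[i,j] = (1/(n-1)) · Σ_k (x_{k,i} - mean_i) · (x_{k,j} - mean_j), divisor n-1 = 4:
  S[U,U] = ((-4.6)·(-4.6) + (0.4)·(0.4) + (-0.6)·(-0.6) + (2.4)·(2.4) + (2.4)·(2.4)) / 4 = 33.2/4 = 8.3
  S[U,V] = ((-4.6)·(1.8) + (0.4)·(-0.2) + (-0.6)·(-2.2) + (2.4)·(0.8) + (2.4)·(-0.2)) / 4 = -5.6/4 = -1.4
  S[V,V] = ((1.8)·(1.8) + (-0.2)·(-0.2) + (-2.2)·(-2.2) + (0.8)·(0.8) + (-0.2)·(-0.2)) / 4 = 8.8/4 = 2.2
  S = [[8.3, -1.4],
 [-1.4, 2.2]].

Step 3 — invert S. det(S) = 8.3·2.2 - (-1.4)² = 16.3.
  S^{-1} = (1/det) · [[d, -b], [-b, a]] = [[0.135, 0.0859],
 [0.0859, 0.5092]].

Step 4 — quadratic form (x̄ - mu_0)^T · S^{-1} · (x̄ - mu_0):
  S^{-1} · (x̄ - mu_0) = (0.2822, -0.184),
  (x̄ - mu_0)^T · [...] = (2.6)·(0.2822) + (-0.8)·(-0.184) = 0.881.

Step 5 — scale by n: T² = 5 · 0.881 = 4.4049.

T² ≈ 4.4049


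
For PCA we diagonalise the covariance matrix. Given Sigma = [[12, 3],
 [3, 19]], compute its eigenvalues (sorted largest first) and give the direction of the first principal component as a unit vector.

Step 1 — characteristic polynomial of 2×2 Sigma:
  det(Sigma - λI) = λ² - trace · λ + det = 0.
  trace = 12 + 19 = 31, det = 12·19 - (3)² = 219.
Step 2 — discriminant:
  Δ = trace² - 4·det = 961 - 876 = 85.
Step 3 — eigenvalues:
  λ = (trace ± √Δ)/2 = (31 ± 9.2195)/2,
  λ_1 = 20.1098,  λ_2 = 10.8902.

Step 4 — unit eigenvector for λ_1: solve (Sigma - λ_1 I)v = 0. First row:
  (12 - 20.1098)·v_x + (3)·v_y = 0, i.e. (-8.1098)·v_x + (3)·v_y = 0,
  so v ∝ (b, λ_1 - a) = (3, 8.1098) = u.
  ||u|| = √((3)² + (8.1098)²) = √(74.7684) ≈ 8.6469,
  v_1 = u/||u|| ≈ (0.3469, 0.9379) (||v_1|| = 1).

λ_1 = 20.1098,  λ_2 = 10.8902;  v_1 ≈ (0.3469, 0.9379)


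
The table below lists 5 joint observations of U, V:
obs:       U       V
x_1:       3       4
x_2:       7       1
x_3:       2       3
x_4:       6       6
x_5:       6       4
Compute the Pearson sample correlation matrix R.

Step 1 — column means:
  mean(U) = (3 + 7 + 2 + 6 + 6) / 5 = 24/5 = 4.8
  mean(V) = (4 + 1 + 3 + 6 + 4) / 5 = 18/5 = 3.6

Step 2 — sample variances and covariances s[i,j] = (1/(n-1)) · Σ_k (x_{k,i} - mean_i) · (x_{k,j} - mean_j), with n-1 = 4:
  s[U,U] = ((-1.8)·(-1.8) + (2.2)·(2.2) + (-2.8)·(-2.8) + (1.2)·(1.2) + (1.2)·(1.2)) / 4 = 18.8/4 = 4.7
  s[U,V] = ((-1.8)·(0.4) + (2.2)·(-2.6) + (-2.8)·(-0.6) + (1.2)·(2.4) + (1.2)·(0.4)) / 4 = -1.4/4 = -0.35
  s[V,V] = ((0.4)·(0.4) + (-2.6)·(-2.6) + (-0.6)·(-0.6) + (2.4)·(2.4) + (0.4)·(0.4)) / 4 = 13.2/4 = 3.3
  Sample standard deviations s_i = √(s[i,i]):
  s(U) = √(4.7) = 2.1679
  s(V) = √(3.3) = 1.8166

Step 3 — r_{ij} = s_{ij} / (s_i · s_j):
  r[U,U] = 1 (diagonal).
  r[U,V] = -0.35 / (2.1679 · 1.8166) = -0.35 / 3.9383 = -0.0889
  r[V,V] = 1 (diagonal).

R is symmetric with unit diagonal. Assembling:

R = [[1, -0.0889],
 [-0.0889, 1]]


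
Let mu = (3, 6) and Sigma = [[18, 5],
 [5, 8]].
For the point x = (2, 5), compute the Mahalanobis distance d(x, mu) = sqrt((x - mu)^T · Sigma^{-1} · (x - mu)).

Step 1 — centre the observation: (x - mu) = (-1, -1).

Step 2 — invert Sigma. det(Sigma) = 18·8 - (5)² = 119.
  Sigma^{-1} = (1/det) · [[d, -b], [-b, a]] = [[0.0672, -0.042],
 [-0.042, 0.1513]].

Step 3 — form the quadratic (x - mu)^T · Sigma^{-1} · (x - mu):
  Sigma^{-1} · (x - mu) = (-0.0252, -0.1092).
  (x - mu)^T · [Sigma^{-1} · (x - mu)] = (-1)·(-0.0252) + (-1)·(-0.1092) = 0.1345.

Step 4 — take square root: d = √(0.1345) ≈ 0.3667.

d(x, mu) = √(0.1345) ≈ 0.3667


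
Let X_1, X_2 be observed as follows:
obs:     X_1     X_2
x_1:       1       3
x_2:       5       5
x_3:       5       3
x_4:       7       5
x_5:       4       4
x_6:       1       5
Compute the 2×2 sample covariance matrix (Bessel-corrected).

Step 1 — column means:
  mean(X_1) = (1 + 5 + 5 + 7 + 4 + 1) / 6 = 23/6 = 3.8333
  mean(X_2) = (3 + 5 + 3 + 5 + 4 + 5) / 6 = 25/6 = 4.1667

Step 2 — sample covariance S[i,j] = (1/(n-1)) · Σ_k (x_{k,i} - mean_i) · (x_{k,j} - mean_j), with n-1 = 5.
  S[X_1,X_1] = ((-2.8333)·(-2.8333) + (1.1667)·(1.1667) + (1.1667)·(1.1667) + (3.1667)·(3.1667) + (0.1667)·(0.1667) + (-2.8333)·(-2.8333)) / 5 = 28.8333/5 = 5.7667
  S[X_1,X_2] = ((-2.8333)·(-1.1667) + (1.1667)·(0.8333) + (1.1667)·(-1.1667) + (3.1667)·(0.8333) + (0.1667)·(-0.1667) + (-2.8333)·(0.8333)) / 5 = 3.1667/5 = 0.6333
  S[X_2,X_2] = ((-1.1667)·(-1.1667) + (0.8333)·(0.8333) + (-1.1667)·(-1.1667) + (0.8333)·(0.8333) + (-0.1667)·(-0.1667) + (0.8333)·(0.8333)) / 5 = 4.8333/5 = 0.9667

S is symmetric (S[j,i] = S[i,j]). Assembling:

S = [[5.7667, 0.6333],
 [0.6333, 0.9667]]


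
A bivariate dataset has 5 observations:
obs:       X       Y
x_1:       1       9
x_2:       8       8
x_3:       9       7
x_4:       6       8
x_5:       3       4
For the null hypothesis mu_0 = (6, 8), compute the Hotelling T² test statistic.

Step 1 — sample mean vector:
  mean(X) = (1 + 8 + 9 + 6 + 3) / 5 = 27/5 = 5.4
  mean(Y) = (9 + 8 + 7 + 8 + 4) / 5 = 36/5 = 7.2
  x̄ = (5.4, 7.2),  deviation x̄ - mu_0 = (5.4, 7.2) - (6, 8) = (-0.6, -0.8).

Step 2 — sample covariance matrix, S[i,j] = (1/(n-1)) · Σ_k (x_{k,i} - mean_i) · (x_{k,j} - mean_j), divisor n-1 = 4:
  S[X,X] = ((-4.4)·(-4.4) + (2.6)·(2.6) + (3.6)·(3.6) + (0.6)·(0.6) + (-2.4)·(-2.4)) / 4 = 45.2/4 = 11.3
  S[X,Y] = ((-4.4)·(1.8) + (2.6)·(0.8) + (3.6)·(-0.2) + (0.6)·(0.8) + (-2.4)·(-3.2)) / 4 = 1.6/4 = 0.4
  S[Y,Y] = ((1.8)·(1.8) + (0.8)·(0.8) + (-0.2)·(-0.2) + (0.8)·(0.8) + (-3.2)·(-3.2)) / 4 = 14.8/4 = 3.7
  S = [[11.3, 0.4],
 [0.4, 3.7]].

Step 3 — invert S. det(S) = 11.3·3.7 - (0.4)² = 41.65.
  S^{-1} = (1/det) · [[d, -b], [-b, a]] = [[0.0888, -0.0096],
 [-0.0096, 0.2713]].

Step 4 — quadratic form (x̄ - mu_0)^T · S^{-1} · (x̄ - mu_0):
  S^{-1} · (x̄ - mu_0) = (-0.0456, -0.2113),
  (x̄ - mu_0)^T · [...] = (-0.6)·(-0.0456) + (-0.8)·(-0.2113) = 0.1964.

Step 5 — scale by n: T² = 5 · 0.1964 = 0.982.

T² ≈ 0.982


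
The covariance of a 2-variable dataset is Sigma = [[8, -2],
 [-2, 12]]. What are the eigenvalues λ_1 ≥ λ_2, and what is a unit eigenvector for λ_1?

Step 1 — characteristic polynomial of 2×2 Sigma:
  det(Sigma - λI) = λ² - trace · λ + det = 0.
  trace = 8 + 12 = 20, det = 8·12 - (-2)² = 92.
Step 2 — discriminant:
  Δ = trace² - 4·det = 400 - 368 = 32.
Step 3 — eigenvalues:
  λ = (trace ± √Δ)/2 = (20 ± 5.6569)/2,
  λ_1 = 12.8284,  λ_2 = 7.1716.

Step 4 — unit eigenvector for λ_1: solve (Sigma - λ_1 I)v = 0. First row:
  (8 - 12.8284)·v_x + (-2)·v_y = 0, i.e. (-4.8284)·v_x + (-2)·v_y = 0,
  so v ∝ (b, λ_1 - a) = (-2, 4.8284); multiply by -1 so the first entry is positive: u = (2, -4.8284).
  ||u|| = √((2)² + (-4.8284)²) = √(27.3137) ≈ 5.2263,
  v_1 = u/||u|| ≈ (0.3827, -0.9239) (||v_1|| = 1).

λ_1 = 12.8284,  λ_2 = 7.1716;  v_1 ≈ (0.3827, -0.9239)


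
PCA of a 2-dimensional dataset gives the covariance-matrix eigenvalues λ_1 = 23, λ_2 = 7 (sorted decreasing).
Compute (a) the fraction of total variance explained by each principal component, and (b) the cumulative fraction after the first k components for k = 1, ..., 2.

Step 1 — total variance = trace(Sigma) = Σ λ_i = 23 + 7 = 30.

Step 2 — fraction explained by component i = λ_i / Σ λ:
  PC1: 23/30 = 0.7667
  PC2: 7/30 = 0.2333

Step 3 — cumulative fraction after k components = (λ_1 + ... + λ_k) / Σ λ:
  k = 1: 23/30 = 0.7667
  k = 2: (23 + 7)/30 = 30/30 = 1

Summary (fraction, with percent):

explained: PC1 0.7667 (76.67%), PC2 0.2333 (23.33%);  cumulative: 0.7667, 1


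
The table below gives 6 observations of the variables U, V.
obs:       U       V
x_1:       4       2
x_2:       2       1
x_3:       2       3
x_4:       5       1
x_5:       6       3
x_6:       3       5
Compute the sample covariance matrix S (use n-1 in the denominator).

Step 1 — column means:
  mean(U) = (4 + 2 + 2 + 5 + 6 + 3) / 6 = 22/6 = 3.6667
  mean(V) = (2 + 1 + 3 + 1 + 3 + 5) / 6 = 15/6 = 2.5

Step 2 — sample covariance S[i,j] = (1/(n-1)) · Σ_k (x_{k,i} - mean_i) · (x_{k,j} - mean_j), with n-1 = 5.
  S[U,U] = ((0.3333)·(0.3333) + (-1.6667)·(-1.6667) + (-1.6667)·(-1.6667) + (1.3333)·(1.3333) + (2.3333)·(2.3333) + (-0.6667)·(-0.6667)) / 5 = 13.3333/5 = 2.6667
  S[U,V] = ((0.3333)·(-0.5) + (-1.6667)·(-1.5) + (-1.6667)·(0.5) + (1.3333)·(-1.5) + (2.3333)·(0.5) + (-0.6667)·(2.5)) / 5 = -1/5 = -0.2
  S[V,V] = ((-0.5)·(-0.5) + (-1.5)·(-1.5) + (0.5)·(0.5) + (-1.5)·(-1.5) + (0.5)·(0.5) + (2.5)·(2.5)) / 5 = 11.5/5 = 2.3

S is symmetric (S[j,i] = S[i,j]). Assembling:

S = [[2.6667, -0.2],
 [-0.2, 2.3]]


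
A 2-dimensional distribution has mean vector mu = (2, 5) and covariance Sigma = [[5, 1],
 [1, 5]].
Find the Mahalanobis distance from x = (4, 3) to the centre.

Step 1 — centre the observation: (x - mu) = (2, -2).

Step 2 — invert Sigma. det(Sigma) = 5·5 - (1)² = 24.
  Sigma^{-1} = (1/det) · [[d, -b], [-b, a]] = [[0.2083, -0.0417],
 [-0.0417, 0.2083]].

Step 3 — form the quadratic (x - mu)^T · Sigma^{-1} · (x - mu):
  Sigma^{-1} · (x - mu) = (0.5, -0.5).
  (x - mu)^T · [Sigma^{-1} · (x - mu)] = (2)·(0.5) + (-2)·(-0.5) = 2.

Step 4 — take square root: d = √(2) ≈ 1.4142.

d(x, mu) = √(2) ≈ 1.4142


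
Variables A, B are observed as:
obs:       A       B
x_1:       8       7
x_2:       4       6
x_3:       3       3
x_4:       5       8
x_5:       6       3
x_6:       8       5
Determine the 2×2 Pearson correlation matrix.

Step 1 — column means:
  mean(A) = (8 + 4 + 3 + 5 + 6 + 8) / 6 = 34/6 = 5.6667
  mean(B) = (7 + 6 + 3 + 8 + 3 + 5) / 6 = 32/6 = 5.3333

Step 2 — sample variances and covariances s[i,j] = (1/(n-1)) · Σ_k (x_{k,i} - mean_i) · (x_{k,j} - mean_j), with n-1 = 5:
  s[A,A] = ((2.3333)·(2.3333) + (-1.6667)·(-1.6667) + (-2.6667)·(-2.6667) + (-0.6667)·(-0.6667) + (0.3333)·(0.3333) + (2.3333)·(2.3333)) / 5 = 21.3333/5 = 4.2667
  s[A,B] = ((2.3333)·(1.6667) + (-1.6667)·(0.6667) + (-2.6667)·(-2.3333) + (-0.6667)·(2.6667) + (0.3333)·(-2.3333) + (2.3333)·(-0.3333)) / 5 = 5.6667/5 = 1.1333
  s[B,B] = ((1.6667)·(1.6667) + (0.6667)·(0.6667) + (-2.3333)·(-2.3333) + (2.6667)·(2.6667) + (-2.3333)·(-2.3333) + (-0.3333)·(-0.3333)) / 5 = 21.3333/5 = 4.2667
  Sample standard deviations s_i = √(s[i,i]):
  s(A) = √(4.2667) = 2.0656
  s(B) = √(4.2667) = 2.0656

Step 3 — r_{ij} = s_{ij} / (s_i · s_j):
  r[A,A] = 1 (diagonal).
  r[A,B] = 1.1333 / (2.0656 · 2.0656) = 1.1333 / 4.2667 = 0.2656
  r[B,B] = 1 (diagonal).

R is symmetric with unit diagonal. Assembling:

R = [[1, 0.2656],
 [0.2656, 1]]


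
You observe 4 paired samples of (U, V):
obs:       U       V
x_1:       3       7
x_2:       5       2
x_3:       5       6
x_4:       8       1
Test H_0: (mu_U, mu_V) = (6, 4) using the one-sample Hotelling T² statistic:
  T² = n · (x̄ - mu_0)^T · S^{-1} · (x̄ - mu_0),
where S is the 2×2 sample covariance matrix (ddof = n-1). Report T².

Step 1 — sample mean vector:
  mean(U) = (3 + 5 + 5 + 8) / 4 = 21/4 = 5.25
  mean(V) = (7 + 2 + 6 + 1) / 4 = 16/4 = 4
  x̄ = (5.25, 4),  deviation x̄ - mu_0 = (5.25, 4) - (6, 4) = (-0.75, 0).

Step 2 — sample covariance matrix, S[i,j] = (1/(n-1)) · Σ_k (x_{k,i} - mean_i) · (x_{k,j} - mean_j), divisor n-1 = 3:
  S[U,U] = ((-2.25)·(-2.25) + (-0.25)·(-0.25) + (-0.25)·(-0.25) + (2.75)·(2.75)) / 3 = 12.75/3 = 4.25
  S[U,V] = ((-2.25)·(3) + (-0.25)·(-2) + (-0.25)·(2) + (2.75)·(-3)) / 3 = -15/3 = -5
  S[V,V] = ((3)·(3) + (-2)·(-2) + (2)·(2) + (-3)·(-3)) / 3 = 26/3 = 8.6667
  S = [[4.25, -5],
 [-5, 8.6667]].

Step 3 — invert S. det(S) = 4.25·8.6667 - (-5)² = 11.8333.
  S^{-1} = (1/det) · [[d, -b], [-b, a]] = [[0.7324, 0.4225],
 [0.4225, 0.3592]].

Step 4 — quadratic form (x̄ - mu_0)^T · S^{-1} · (x̄ - mu_0):
  S^{-1} · (x̄ - mu_0) = (-0.5493, -0.3169),
  (x̄ - mu_0)^T · [...] = (-0.75)·(-0.5493) + (0)·(-0.3169) = 0.412.

Step 5 — scale by n: T² = 4 · 0.412 = 1.6479.

T² ≈ 1.6479


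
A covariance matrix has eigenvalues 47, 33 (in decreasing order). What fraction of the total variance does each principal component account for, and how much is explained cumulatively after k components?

Step 1 — total variance = trace(Sigma) = Σ λ_i = 47 + 33 = 80.

Step 2 — fraction explained by component i = λ_i / Σ λ:
  PC1: 47/80 = 0.5875
  PC2: 33/80 = 0.4125

Step 3 — cumulative fraction after k components = (λ_1 + ... + λ_k) / Σ λ:
  k = 1: 47/80 = 0.5875
  k = 2: (47 + 33)/80 = 80/80 = 1

Summary (fraction, with percent):

explained: PC1 0.5875 (58.75%), PC2 0.4125 (41.25%);  cumulative: 0.5875, 1


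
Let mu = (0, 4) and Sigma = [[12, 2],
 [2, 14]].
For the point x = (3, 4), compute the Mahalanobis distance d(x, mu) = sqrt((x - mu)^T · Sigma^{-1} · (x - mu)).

Step 1 — centre the observation: (x - mu) = (3, 0).

Step 2 — invert Sigma. det(Sigma) = 12·14 - (2)² = 164.
  Sigma^{-1} = (1/det) · [[d, -b], [-b, a]] = [[0.0854, -0.0122],
 [-0.0122, 0.0732]].

Step 3 — form the quadratic (x - mu)^T · Sigma^{-1} · (x - mu):
  Sigma^{-1} · (x - mu) = (0.2561, -0.0366).
  (x - mu)^T · [Sigma^{-1} · (x - mu)] = (3)·(0.2561) + (0)·(-0.0366) = 0.7683.

Step 4 — take square root: d = √(0.7683) ≈ 0.8765.

d(x, mu) = √(0.7683) ≈ 0.8765


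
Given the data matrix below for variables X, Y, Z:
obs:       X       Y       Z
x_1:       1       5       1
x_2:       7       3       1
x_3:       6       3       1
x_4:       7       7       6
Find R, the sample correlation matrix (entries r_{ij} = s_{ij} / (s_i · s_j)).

Step 1 — column means:
  mean(X) = (1 + 7 + 6 + 7) / 4 = 21/4 = 5.25
  mean(Y) = (5 + 3 + 3 + 7) / 4 = 18/4 = 4.5
  mean(Z) = (1 + 1 + 1 + 6) / 4 = 9/4 = 2.25

Step 2 — sample variances and covariances s[i,j] = (1/(n-1)) · Σ_k (x_{k,i} - mean_i) · (x_{k,j} - mean_j), with n-1 = 3:
  s[X,X] = ((-4.25)·(-4.25) + (1.75)·(1.75) + (0.75)·(0.75) + (1.75)·(1.75)) / 3 = 24.75/3 = 8.25
  s[X,Y] = ((-4.25)·(0.5) + (1.75)·(-1.5) + (0.75)·(-1.5) + (1.75)·(2.5)) / 3 = -1.5/3 = -0.5
  s[X,Z] = ((-4.25)·(-1.25) + (1.75)·(-1.25) + (0.75)·(-1.25) + (1.75)·(3.75)) / 3 = 8.75/3 = 2.9167
  s[Y,Y] = ((0.5)·(0.5) + (-1.5)·(-1.5) + (-1.5)·(-1.5) + (2.5)·(2.5)) / 3 = 11/3 = 3.6667
  s[Y,Z] = ((0.5)·(-1.25) + (-1.5)·(-1.25) + (-1.5)·(-1.25) + (2.5)·(3.75)) / 3 = 12.5/3 = 4.1667
  s[Z,Z] = ((-1.25)·(-1.25) + (-1.25)·(-1.25) + (-1.25)·(-1.25) + (3.75)·(3.75)) / 3 = 18.75/3 = 6.25
  Sample standard deviations s_i = √(s[i,i]):
  s(X) = √(8.25) = 2.8723
  s(Y) = √(3.6667) = 1.9149
  s(Z) = √(6.25) = 2.5

Step 3 — r_{ij} = s_{ij} / (s_i · s_j):
  r[X,X] = 1 (diagonal).
  r[X,Y] = -0.5 / (2.8723 · 1.9149) = -0.5 / 5.5 = -0.0909
  r[X,Z] = 2.9167 / (2.8723 · 2.5) = 2.9167 / 7.1807 = 0.4062
  r[Y,Y] = 1 (diagonal).
  r[Y,Z] = 4.1667 / (1.9149 · 2.5) = 4.1667 / 4.7871 = 0.8704
  r[Z,Z] = 1 (diagonal).

R is symmetric with unit diagonal. Assembling:

R = [[1, -0.0909, 0.4062],
 [-0.0909, 1, 0.8704],
 [0.4062, 0.8704, 1]]


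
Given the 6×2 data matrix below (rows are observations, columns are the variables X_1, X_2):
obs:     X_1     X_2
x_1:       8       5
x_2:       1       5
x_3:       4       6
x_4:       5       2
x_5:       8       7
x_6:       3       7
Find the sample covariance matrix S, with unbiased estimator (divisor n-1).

Step 1 — column means:
  mean(X_1) = (8 + 1 + 4 + 5 + 8 + 3) / 6 = 29/6 = 4.8333
  mean(X_2) = (5 + 5 + 6 + 2 + 7 + 7) / 6 = 32/6 = 5.3333

Step 2 — sample covariance S[i,j] = (1/(n-1)) · Σ_k (x_{k,i} - mean_i) · (x_{k,j} - mean_j), with n-1 = 5.
  S[X_1,X_1] = ((3.1667)·(3.1667) + (-3.8333)·(-3.8333) + (-0.8333)·(-0.8333) + (0.1667)·(0.1667) + (3.1667)·(3.1667) + (-1.8333)·(-1.8333)) / 5 = 38.8333/5 = 7.7667
  S[X_1,X_2] = ((3.1667)·(-0.3333) + (-3.8333)·(-0.3333) + (-0.8333)·(0.6667) + (0.1667)·(-3.3333) + (3.1667)·(1.6667) + (-1.8333)·(1.6667)) / 5 = 1.3333/5 = 0.2667
  S[X_2,X_2] = ((-0.3333)·(-0.3333) + (-0.3333)·(-0.3333) + (0.6667)·(0.6667) + (-3.3333)·(-3.3333) + (1.6667)·(1.6667) + (1.6667)·(1.6667)) / 5 = 17.3333/5 = 3.4667

S is symmetric (S[j,i] = S[i,j]). Assembling:

S = [[7.7667, 0.2667],
 [0.2667, 3.4667]]


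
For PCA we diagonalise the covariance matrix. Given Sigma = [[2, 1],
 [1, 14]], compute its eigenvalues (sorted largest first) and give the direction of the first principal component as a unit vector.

Step 1 — characteristic polynomial of 2×2 Sigma:
  det(Sigma - λI) = λ² - trace · λ + det = 0.
  trace = 2 + 14 = 16, det = 2·14 - (1)² = 27.
Step 2 — discriminant:
  Δ = trace² - 4·det = 256 - 108 = 148.
Step 3 — eigenvalues:
  λ = (trace ± √Δ)/2 = (16 ± 12.1655)/2,
  λ_1 = 14.0828,  λ_2 = 1.9172.

Step 4 — unit eigenvector for λ_1: solve (Sigma - λ_1 I)v = 0. First row:
  (2 - 14.0828)·v_x + (1)·v_y = 0, i.e. (-12.0828)·v_x + (1)·v_y = 0,
  so v ∝ (b, λ_1 - a) = (1, 12.0828) = u.
  ||u|| = √((1)² + (12.0828)²) = √(146.9932) ≈ 12.1241,
  v_1 = u/||u|| ≈ (0.0825, 0.9966) (||v_1|| = 1).

λ_1 = 14.0828,  λ_2 = 1.9172;  v_1 ≈ (0.0825, 0.9966)


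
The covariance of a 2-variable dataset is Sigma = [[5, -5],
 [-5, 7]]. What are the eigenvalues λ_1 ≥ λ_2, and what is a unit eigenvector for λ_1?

Step 1 — characteristic polynomial of 2×2 Sigma:
  det(Sigma - λI) = λ² - trace · λ + det = 0.
  trace = 5 + 7 = 12, det = 5·7 - (-5)² = 10.
Step 2 — discriminant:
  Δ = trace² - 4·det = 144 - 40 = 104.
Step 3 — eigenvalues:
  λ = (trace ± √Δ)/2 = (12 ± 10.198)/2,
  λ_1 = 11.099,  λ_2 = 0.901.

Step 4 — unit eigenvector for λ_1: solve (Sigma - λ_1 I)v = 0. First row:
  (5 - 11.099)·v_x + (-5)·v_y = 0, i.e. (-6.099)·v_x + (-5)·v_y = 0,
  so v ∝ (b, λ_1 - a) = (-5, 6.099); multiply by -1 so the first entry is positive: u = (5, -6.099).
  ||u|| = √((5)² + (-6.099)²) = √(62.198) ≈ 7.8866,
  v_1 = u/||u|| ≈ (0.634, -0.7733) (||v_1|| = 1).

λ_1 = 11.099,  λ_2 = 0.901;  v_1 ≈ (0.634, -0.7733)


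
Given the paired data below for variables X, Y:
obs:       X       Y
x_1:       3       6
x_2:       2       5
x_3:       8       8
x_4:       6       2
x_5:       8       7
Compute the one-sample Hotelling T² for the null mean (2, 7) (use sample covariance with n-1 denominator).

Step 1 — sample mean vector:
  mean(X) = (3 + 2 + 8 + 6 + 8) / 5 = 27/5 = 5.4
  mean(Y) = (6 + 5 + 8 + 2 + 7) / 5 = 28/5 = 5.6
  x̄ = (5.4, 5.6),  deviation x̄ - mu_0 = (5.4, 5.6) - (2, 7) = (3.4, -1.4).

Step 2 — sample covariance matrix, S[i,j] = (1/(n-1)) · Σ_k (x_{k,i} - mean_i) · (x_{k,j} - mean_j), divisor n-1 = 4:
  S[X,X] = ((-2.4)·(-2.4) + (-3.4)·(-3.4) + (2.6)·(2.6) + (0.6)·(0.6) + (2.6)·(2.6)) / 4 = 31.2/4 = 7.8
  S[X,Y] = ((-2.4)·(0.4) + (-3.4)·(-0.6) + (2.6)·(2.4) + (0.6)·(-3.6) + (2.6)·(1.4)) / 4 = 8.8/4 = 2.2
  S[Y,Y] = ((0.4)·(0.4) + (-0.6)·(-0.6) + (2.4)·(2.4) + (-3.6)·(-3.6) + (1.4)·(1.4)) / 4 = 21.2/4 = 5.3
  S = [[7.8, 2.2],
 [2.2, 5.3]].

Step 3 — invert S. det(S) = 7.8·5.3 - (2.2)² = 36.5.
  S^{-1} = (1/det) · [[d, -b], [-b, a]] = [[0.1452, -0.0603],
 [-0.0603, 0.2137]].

Step 4 — quadratic form (x̄ - mu_0)^T · S^{-1} · (x̄ - mu_0):
  S^{-1} · (x̄ - mu_0) = (0.5781, -0.5041),
  (x̄ - mu_0)^T · [...] = (3.4)·(0.5781) + (-1.4)·(-0.5041) = 2.6712.

Step 5 — scale by n: T² = 5 · 2.6712 = 13.3562.

T² ≈ 13.3562


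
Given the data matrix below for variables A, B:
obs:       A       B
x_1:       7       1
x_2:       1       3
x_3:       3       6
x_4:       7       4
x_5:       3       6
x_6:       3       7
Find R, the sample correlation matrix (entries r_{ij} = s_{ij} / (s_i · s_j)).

Step 1 — column means:
  mean(A) = (7 + 1 + 3 + 7 + 3 + 3) / 6 = 24/6 = 4
  mean(B) = (1 + 3 + 6 + 4 + 6 + 7) / 6 = 27/6 = 4.5

Step 2 — sample variances and covariances s[i,j] = (1/(n-1)) · Σ_k (x_{k,i} - mean_i) · (x_{k,j} - mean_j), with n-1 = 5:
  s[A,A] = ((3)·(3) + (-3)·(-3) + (-1)·(-1) + (3)·(3) + (-1)·(-1) + (-1)·(-1)) / 5 = 30/5 = 6
  s[A,B] = ((3)·(-3.5) + (-3)·(-1.5) + (-1)·(1.5) + (3)·(-0.5) + (-1)·(1.5) + (-1)·(2.5)) / 5 = -13/5 = -2.6
  s[B,B] = ((-3.5)·(-3.5) + (-1.5)·(-1.5) + (1.5)·(1.5) + (-0.5)·(-0.5) + (1.5)·(1.5) + (2.5)·(2.5)) / 5 = 25.5/5 = 5.1
  Sample standard deviations s_i = √(s[i,i]):
  s(A) = √(6) = 2.4495
  s(B) = √(5.1) = 2.2583

Step 3 — r_{ij} = s_{ij} / (s_i · s_j):
  r[A,A] = 1 (diagonal).
  r[A,B] = -2.6 / (2.4495 · 2.2583) = -2.6 / 5.5317 = -0.47
  r[B,B] = 1 (diagonal).

R is symmetric with unit diagonal. Assembling:

R = [[1, -0.47],
 [-0.47, 1]]
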